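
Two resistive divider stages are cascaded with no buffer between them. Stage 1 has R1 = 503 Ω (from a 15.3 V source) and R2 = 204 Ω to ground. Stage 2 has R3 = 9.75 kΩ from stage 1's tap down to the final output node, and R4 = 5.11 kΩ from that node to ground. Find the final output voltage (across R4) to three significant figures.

Stage 2 presents R3+R4 = 14860 Ω as a load on stage 1's tap.
Stage 1's lower leg becomes R2‖(R3+R4) = 201.2 Ω, so V_mid = 15.3 × 201.2/704.2 = 4.372 V.
Stage 2 is itself unloaded: V_out = V_mid × R4/(R3+R4) = 4.372 × 5110/14860 = 1.50 V.

V_out ≈ 1.50 V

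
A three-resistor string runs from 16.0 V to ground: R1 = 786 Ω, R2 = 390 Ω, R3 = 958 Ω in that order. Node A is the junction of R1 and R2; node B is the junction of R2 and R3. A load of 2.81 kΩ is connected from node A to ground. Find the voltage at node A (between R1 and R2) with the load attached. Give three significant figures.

Below node A the series string R2+R3 = 1348 Ω sits in parallel with the 2810 Ω load: 911.0 Ω.
V_A = 16.0 × 911.0/(786 + 911.0) = 8.59 V.

V ≈ 8.59 V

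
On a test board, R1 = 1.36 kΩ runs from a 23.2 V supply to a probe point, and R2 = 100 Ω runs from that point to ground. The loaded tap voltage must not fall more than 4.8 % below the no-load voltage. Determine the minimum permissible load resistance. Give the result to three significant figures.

Output resistance R_th = R1‖R2 = (1360 × 100)/1460 = 93.15 Ω.
The fractional drop is R_th/(R_th + R_L); requiring this ≤ 0.0480 gives R_L ≥ R_th(1/0.0480 − 1) = 93.15 × 19.83 = 1.85 kΩ.

R_L(min) ≈ 1.85 kΩ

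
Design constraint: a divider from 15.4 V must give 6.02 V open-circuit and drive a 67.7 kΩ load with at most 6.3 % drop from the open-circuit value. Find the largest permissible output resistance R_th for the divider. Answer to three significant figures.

R_th ≤ 4.55 kΩ

Loading drop = R_th/(R_th + R_L) ≤ 0.0630, so R_th ≤ R_L · ε/(1−ε) = 67.7 kΩ × 0.0630/0.9370 = 4.55 kΩ.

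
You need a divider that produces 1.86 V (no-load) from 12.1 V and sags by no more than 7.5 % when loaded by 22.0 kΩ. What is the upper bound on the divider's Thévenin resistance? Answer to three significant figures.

Loading drop = R_th/(R_th + R_L) ≤ 0.0750, so R_th ≤ R_L · ε/(1−ε) = 22.0 kΩ × 0.0750/0.9250 = 1.78 kΩ.

R_th ≤ 1.78 kΩ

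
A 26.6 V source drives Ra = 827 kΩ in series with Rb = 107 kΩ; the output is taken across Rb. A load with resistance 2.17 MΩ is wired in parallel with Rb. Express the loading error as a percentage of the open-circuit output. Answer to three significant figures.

4.18 %

The divider's output (Thévenin) resistance is Ra‖Rb = 94.74 kΩ.
Fractional drop under load = R_th/(R_th + R_L) = 94.74 / (94.74 + 2170) = 0.04183.
So the output falls by 4.18 %.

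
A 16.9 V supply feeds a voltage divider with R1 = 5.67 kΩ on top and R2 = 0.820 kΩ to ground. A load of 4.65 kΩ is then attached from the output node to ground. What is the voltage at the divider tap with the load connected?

The load sits in parallel with R2: R2‖R_L = (820 × 4650) / (820 + 4650) = 697.1 Ω.
V_out = 16.9 × 697.1 / (5670 + 697.1) = 16.9 × 697.1/6367 = 1.85 V.

V_out ≈ 1.85 V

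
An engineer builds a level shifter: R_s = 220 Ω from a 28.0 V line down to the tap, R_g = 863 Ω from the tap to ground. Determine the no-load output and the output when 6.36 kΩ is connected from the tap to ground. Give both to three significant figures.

Open-circuit: V = 28.0 × 863/(220 + 863) = 22.3 V.
With the load, R_g becomes R_g‖R_L = 759.9 Ω, so V = 28.0 × 759.9/979.9 = 21.7 V.

Unloaded: 22.3 V; loaded: 21.7 V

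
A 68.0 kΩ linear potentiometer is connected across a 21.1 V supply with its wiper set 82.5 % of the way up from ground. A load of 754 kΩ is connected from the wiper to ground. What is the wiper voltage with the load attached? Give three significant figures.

V ≈ 17.2 V

The wiper splits the pot into (1−α)R = 11.90 kΩ above and αR = 56.10 kΩ below.
Lower section ‖ load = 52.22 kΩ.
V_wiper = 21.1 × 52.22/(11.90 + 52.22) = 17.2 V.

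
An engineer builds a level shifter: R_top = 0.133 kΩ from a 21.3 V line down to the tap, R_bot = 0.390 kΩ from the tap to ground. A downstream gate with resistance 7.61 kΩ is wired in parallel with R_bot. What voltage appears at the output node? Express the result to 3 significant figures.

The load sits in parallel with R_bot: R_bot‖R_L = (390 × 7610) / (390 + 7610) = 371.0 Ω.
V_out = 21.3 × 371.0 / (133 + 371.0) = 21.3 × 371.0/504.0 = 15.7 V.

V_out ≈ 15.7 V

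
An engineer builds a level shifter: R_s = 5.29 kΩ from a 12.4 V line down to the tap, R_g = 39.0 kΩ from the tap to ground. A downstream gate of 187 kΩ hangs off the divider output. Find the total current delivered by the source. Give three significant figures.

I ≈ 0.330 mA

R_g‖R_L = 32.27 kΩ, so the source sees R_s + R_g‖R_L = 37.56 kΩ.
I = 12.4 V / 37.56 kΩ = 0.330 mA.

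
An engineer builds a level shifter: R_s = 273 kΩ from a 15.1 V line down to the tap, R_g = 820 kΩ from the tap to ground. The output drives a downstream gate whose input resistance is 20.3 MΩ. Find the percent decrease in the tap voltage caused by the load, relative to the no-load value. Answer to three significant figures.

The divider's output (Thévenin) resistance is R_s‖R_g = 204.8 kΩ.
Fractional drop under load = R_th/(R_th + R_L) = 204.8 / (204.8 + 20300) = 0.009989.
So the output falls by 0.999 %.

0.999 %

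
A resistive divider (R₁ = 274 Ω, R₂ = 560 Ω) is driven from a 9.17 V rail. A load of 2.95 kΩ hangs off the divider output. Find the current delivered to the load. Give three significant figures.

I_L ≈ 1.96 mA

R₂‖R_L = 470.7 Ω; V_out = 9.17 × 470.7/744.7 = 5.796 V.
I_L = V_out / R_L = 5.796 / 2.95 kΩ = 1.96 mA.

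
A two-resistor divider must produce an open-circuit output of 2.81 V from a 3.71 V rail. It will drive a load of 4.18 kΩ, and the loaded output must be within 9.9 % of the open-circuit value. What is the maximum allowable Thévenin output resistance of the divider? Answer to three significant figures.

R_th ≤ 459 Ω

Loading drop = R_th/(R_th + R_L) ≤ 0.0990, so R_th ≤ R_L · ε/(1−ε) = 4.18 kΩ × 0.0990/0.9010 = 459 Ω.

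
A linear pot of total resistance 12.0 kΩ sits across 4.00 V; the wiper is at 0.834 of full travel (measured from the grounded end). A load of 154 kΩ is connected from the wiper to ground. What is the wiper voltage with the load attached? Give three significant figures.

The wiper splits the pot into (1−α)R = 1.992 kΩ above and αR = 10.01 kΩ below.
Lower section ‖ load = 9.397 kΩ.
V_wiper = 4.00 × 9.397/(1.992 + 9.397) = 3.30 V.

V ≈ 3.30 V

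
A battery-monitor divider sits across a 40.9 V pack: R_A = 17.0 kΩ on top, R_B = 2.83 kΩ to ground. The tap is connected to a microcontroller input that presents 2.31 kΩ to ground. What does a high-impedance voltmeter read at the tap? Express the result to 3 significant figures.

V_out ≈ 2.85 V

The load sits in parallel with R_B: R_B‖R_L = (2.83 × 2.31) / (2.83 + 2.31) = 1.272 kΩ.
V_out = 40.9 × 1.272 / (17.0 + 1.272) = 40.9 × 1.272/18.27 = 2.85 V.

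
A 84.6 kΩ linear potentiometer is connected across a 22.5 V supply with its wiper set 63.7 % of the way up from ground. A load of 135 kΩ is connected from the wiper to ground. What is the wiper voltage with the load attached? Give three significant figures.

The wiper splits the pot into (1−α)R = 30.71 kΩ above and αR = 53.89 kΩ below.
Lower section ‖ load = 38.52 kΩ.
V_wiper = 22.5 × 38.52/(30.71 + 38.52) = 12.5 V.

V ≈ 12.5 V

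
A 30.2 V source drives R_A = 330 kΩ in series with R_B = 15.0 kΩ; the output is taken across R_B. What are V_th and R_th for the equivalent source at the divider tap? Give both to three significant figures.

V_th = 1.31 V, R_th = 14.3 kΩ

V_th is the open-circuit tap voltage: 30.2 × 15.0/(330 + 15.0) = 1.31 V.
With the supply zeroed, R_A and R_B appear in parallel from the tap: R_th = R_A‖R_B = (330 × 15.0)/345.0 = 14.3 kΩ.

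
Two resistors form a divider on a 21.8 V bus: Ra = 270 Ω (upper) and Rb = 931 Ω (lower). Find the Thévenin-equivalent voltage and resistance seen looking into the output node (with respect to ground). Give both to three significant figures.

V_th = 16.9 V, R_th = 209 Ω

V_th is the open-circuit tap voltage: 21.8 × 931/(270 + 931) = 16.9 V.
With the supply zeroed, Ra and Rb appear in parallel from the tap: R_th = Ra‖Rb = (270 × 931)/1201 = 209 Ω.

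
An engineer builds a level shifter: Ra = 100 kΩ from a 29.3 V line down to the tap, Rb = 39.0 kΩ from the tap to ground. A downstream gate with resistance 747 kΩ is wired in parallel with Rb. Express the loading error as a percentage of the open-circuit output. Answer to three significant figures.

3.62 %

The divider's output (Thévenin) resistance is Ra‖Rb = 28.06 kΩ.
Fractional drop under load = R_th/(R_th + R_L) = 28.06 / (28.06 + 747) = 0.03620.
So the output falls by 3.62 %.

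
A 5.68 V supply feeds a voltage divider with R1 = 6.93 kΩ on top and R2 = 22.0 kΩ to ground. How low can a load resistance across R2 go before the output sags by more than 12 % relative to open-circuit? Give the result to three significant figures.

R_L(min) ≈ 38.6 kΩ

Output resistance R_th = R1‖R2 = (6.93 × 22.0)/28.93 = 5.270 kΩ.
The fractional drop is R_th/(R_th + R_L); requiring this ≤ 0.120 gives R_L ≥ R_th(1/0.120 − 1) = 5.270 × 7.333 = 38.6 kΩ.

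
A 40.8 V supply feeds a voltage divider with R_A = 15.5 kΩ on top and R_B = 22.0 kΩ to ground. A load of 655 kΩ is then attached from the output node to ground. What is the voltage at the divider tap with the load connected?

The load sits in parallel with R_B: R_B‖R_L = (22.0 × 655) / (22.0 + 655) = 21.29 kΩ.
V_out = 40.8 × 21.29 / (15.5 + 21.29) = 40.8 × 21.29/36.79 = 23.6 V.
(Unloaded it would have been 23.9 V.)

V_out ≈ 23.6 V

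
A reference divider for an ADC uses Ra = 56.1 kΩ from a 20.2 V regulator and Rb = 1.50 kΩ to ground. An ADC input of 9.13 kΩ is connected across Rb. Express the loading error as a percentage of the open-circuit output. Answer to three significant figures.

Unloaded V = 20.2 × 1.50/57.60 = 0.52604 V.
Loaded: Rb‖R_L = 1.288 kΩ, giving V = 20.2 × 1.288/57.39 = 0.45348 V.
Drop = (0.52604 − 0.45348) / 0.52604 = 13.8 %.

13.8 %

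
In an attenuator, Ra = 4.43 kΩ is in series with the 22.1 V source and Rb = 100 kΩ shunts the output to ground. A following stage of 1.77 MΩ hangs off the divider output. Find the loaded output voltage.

V_out ≈ 21.1 V

The load sits in parallel with Rb: Rb‖R_L = (100 × 1770) / (100 + 1770) = 94.65 kΩ.
V_out = 22.1 × 94.65 / (4.43 + 94.65) = 22.1 × 94.65/99.08 = 21.1 V.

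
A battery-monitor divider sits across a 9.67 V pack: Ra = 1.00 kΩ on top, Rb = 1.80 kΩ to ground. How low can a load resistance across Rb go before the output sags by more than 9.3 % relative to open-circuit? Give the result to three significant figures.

R_L(min) ≈ 6.27 kΩ

Output resistance R_th = Ra‖Rb = (1000 × 1800)/2800 = 642.9 Ω.
The fractional drop is R_th/(R_th + R_L); requiring this ≤ 0.0930 gives R_L ≥ R_th(1/0.0930 − 1) = 642.9 × 9.753 = 6.27 kΩ.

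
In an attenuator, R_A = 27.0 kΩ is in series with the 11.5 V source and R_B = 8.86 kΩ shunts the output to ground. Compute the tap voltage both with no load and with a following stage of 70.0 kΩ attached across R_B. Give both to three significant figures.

Unloaded: 2.84 V; loaded: 2.59 V

Open-circuit: V = 11.5 × 8.86/(27.0 + 8.86) = 2.84 V.
With the load, R_B becomes R_B‖R_L = 7.865 kΩ, so V = 11.5 × 7.865/34.86 = 2.59 V.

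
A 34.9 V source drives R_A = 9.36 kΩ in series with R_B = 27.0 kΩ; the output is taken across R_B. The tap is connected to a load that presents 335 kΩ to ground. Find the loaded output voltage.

The load sits in parallel with R_B: R_B‖R_L = (27.0 × 335) / (27.0 + 335) = 24.99 kΩ.
V_out = 34.9 × 24.99 / (9.36 + 24.99) = 34.9 × 24.99/34.35 = 25.4 V.
(Unloaded it would have been 25.9 V.)

V_out ≈ 25.4 V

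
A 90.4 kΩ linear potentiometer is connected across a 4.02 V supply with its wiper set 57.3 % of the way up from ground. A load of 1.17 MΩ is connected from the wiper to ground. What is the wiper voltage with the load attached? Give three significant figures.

The wiper splits the pot into (1−α)R = 38.60 kΩ above and αR = 51.80 kΩ below.
Lower section ‖ load = 49.60 kΩ.
V_wiper = 4.02 × 49.60/(38.60 + 49.60) = 2.26 V.

V ≈ 2.26 V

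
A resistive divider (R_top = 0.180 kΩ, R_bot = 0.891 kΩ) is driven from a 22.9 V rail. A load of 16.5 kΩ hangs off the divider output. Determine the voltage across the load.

V_out ≈ 18.9 V

The load sits in parallel with R_bot: R_bot‖R_L = (891 × 16500) / (891 + 16500) = 845.4 Ω.
V_out = 22.9 × 845.4 / (180 + 845.4) = 22.9 × 845.4/1025 = 18.9 V.
(Unloaded it would have been 19.1 V.)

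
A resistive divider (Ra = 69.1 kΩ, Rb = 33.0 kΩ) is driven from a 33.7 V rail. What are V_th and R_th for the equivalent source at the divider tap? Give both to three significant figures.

V_th = 10.9 V, R_th = 22.3 kΩ

V_th is the open-circuit tap voltage: 33.7 × 33.0/(69.1 + 33.0) = 10.9 V.
With the supply zeroed, Ra and Rb appear in parallel from the tap: R_th = Ra‖Rb = (69.1 × 33.0)/102.1 = 22.3 kΩ.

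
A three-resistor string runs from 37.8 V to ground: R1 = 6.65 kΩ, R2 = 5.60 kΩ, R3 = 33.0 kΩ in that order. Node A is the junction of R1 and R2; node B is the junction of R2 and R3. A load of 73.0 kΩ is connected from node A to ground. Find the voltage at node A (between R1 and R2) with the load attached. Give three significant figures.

V ≈ 29.9 V

Below node A the series string R2+R3 = 38.60 kΩ sits in parallel with the 73.0 kΩ load: 25.25 kΩ.
V_A = 37.8 × 25.25/(6.65 + 25.25) = 29.9 V.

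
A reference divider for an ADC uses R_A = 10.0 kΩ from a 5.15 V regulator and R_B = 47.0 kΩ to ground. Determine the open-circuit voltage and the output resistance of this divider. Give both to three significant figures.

V_th is the open-circuit tap voltage: 5.15 × 47.0/(10.0 + 47.0) = 4.25 V.
With the supply zeroed, R_A and R_B appear in parallel from the tap: R_th = R_A‖R_B = (10.0 × 47.0)/57.00 = 8.25 kΩ.

V_th = 4.25 V, R_th = 8.25 kΩ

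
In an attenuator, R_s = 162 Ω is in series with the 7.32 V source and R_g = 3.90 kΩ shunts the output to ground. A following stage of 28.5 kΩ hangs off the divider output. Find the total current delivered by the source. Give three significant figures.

I ≈ 2.04 mA

R_g‖R_L = 3431 Ω, so the source sees R_s + R_g‖R_L = 3593 Ω.
I = 7.32 V / 3593 Ω = 2.04 mA.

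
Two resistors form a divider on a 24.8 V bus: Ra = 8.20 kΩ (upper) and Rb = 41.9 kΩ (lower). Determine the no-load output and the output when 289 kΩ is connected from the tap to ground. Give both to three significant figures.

Open-circuit: V = 24.8 × 41.9/(8.20 + 41.9) = 20.7 V.
With the load, Rb becomes Rb‖R_L = 36.59 kΩ, so V = 24.8 × 36.59/44.79 = 20.3 V.

Unloaded: 20.7 V; loaded: 20.3 V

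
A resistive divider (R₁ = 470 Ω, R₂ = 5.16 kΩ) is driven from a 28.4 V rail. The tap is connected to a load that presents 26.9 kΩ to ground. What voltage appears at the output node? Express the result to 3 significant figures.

V_out ≈ 25.6 V

The load sits in parallel with R₂: R₂‖R_L = (5160 × 26900) / (5160 + 26900) = 4330 Ω.
V_out = 28.4 × 4330 / (470 + 4330) = 28.4 × 4330/4800 = 25.6 V.
(Unloaded it would have been 26.0 V.)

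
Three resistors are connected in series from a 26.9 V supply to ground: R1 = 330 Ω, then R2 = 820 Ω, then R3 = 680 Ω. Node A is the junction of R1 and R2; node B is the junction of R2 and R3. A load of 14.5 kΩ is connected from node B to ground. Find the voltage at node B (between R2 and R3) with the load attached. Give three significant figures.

At node B, R3 is in parallel with the load: R3‖R_L = 649.5 Ω.
Below node A the resistance is R2 + (R3‖R_L) = 1470 Ω, so V_A = 26.9 × 1470/1800 = 21.97 V.
Then V_B = V_A × (R3‖R_L)/(R2 + R3‖R_L) = 21.97 × 649.5/1470 = 9.71 V.

V ≈ 9.71 V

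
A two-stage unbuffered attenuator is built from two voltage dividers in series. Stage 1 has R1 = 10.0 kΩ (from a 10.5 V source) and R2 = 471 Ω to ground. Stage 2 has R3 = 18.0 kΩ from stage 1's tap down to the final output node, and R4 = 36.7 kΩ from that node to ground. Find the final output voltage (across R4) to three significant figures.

Stage 2 presents R3+R4 = 54700 Ω as a load on stage 1's tap.
Stage 1's lower leg becomes R2‖(R3+R4) = 467.0 Ω, so V_mid = 10.5 × 467.0/10470 = 0.4685 V.
Stage 2 is itself unloaded: V_out = V_mid × R4/(R3+R4) = 0.4685 × 36700/54700 = 0.314 V.

V_out ≈ 0.314 V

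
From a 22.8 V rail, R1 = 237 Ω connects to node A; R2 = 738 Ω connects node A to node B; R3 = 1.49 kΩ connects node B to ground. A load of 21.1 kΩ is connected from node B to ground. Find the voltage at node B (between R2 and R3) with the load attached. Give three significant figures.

At node B, R3 is in parallel with the load: R3‖R_L = 1392 Ω.
Below node A the resistance is R2 + (R3‖R_L) = 2130 Ω, so V_A = 22.8 × 2130/2367 = 20.52 V.
Then V_B = V_A × (R3‖R_L)/(R2 + R3‖R_L) = 20.52 × 1392/2130 = 13.4 V.

V ≈ 13.4 V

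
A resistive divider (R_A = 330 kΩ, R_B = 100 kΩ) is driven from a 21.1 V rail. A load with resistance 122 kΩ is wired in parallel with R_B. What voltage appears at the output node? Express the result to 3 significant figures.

V_out ≈ 3.01 V

The load sits in parallel with R_B: R_B‖R_L = (100 × 122) / (100 + 122) = 54.95 kΩ.
V_out = 21.1 × 54.95 / (330 + 54.95) = 21.1 × 54.95/385.0 = 3.01 V.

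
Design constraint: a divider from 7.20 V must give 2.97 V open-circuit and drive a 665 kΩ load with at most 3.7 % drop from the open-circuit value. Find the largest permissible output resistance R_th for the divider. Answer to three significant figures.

R_th ≤ 25.6 kΩ

Loading drop = R_th/(R_th + R_L) ≤ 0.0370, so R_th ≤ R_L · ε/(1−ε) = 665 kΩ × 0.0370/0.9630 = 25.6 kΩ.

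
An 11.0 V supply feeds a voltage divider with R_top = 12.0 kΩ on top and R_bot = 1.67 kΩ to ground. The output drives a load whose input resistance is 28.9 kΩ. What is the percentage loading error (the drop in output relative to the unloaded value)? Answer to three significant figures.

4.83 %

The divider's output (Thévenin) resistance is R_top‖R_bot = 1.466 kΩ.
Fractional drop under load = R_th/(R_th + R_L) = 1.466 / (1.466 + 28.9) = 0.04828.
So the output falls by 4.83 %.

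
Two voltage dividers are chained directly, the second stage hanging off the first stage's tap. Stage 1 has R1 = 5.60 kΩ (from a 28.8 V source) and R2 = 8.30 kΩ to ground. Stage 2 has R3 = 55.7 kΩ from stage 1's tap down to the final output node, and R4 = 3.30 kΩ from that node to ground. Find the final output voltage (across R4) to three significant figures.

V_out ≈ 0.910 V

Stage 2 presents R3+R4 = 59.00 kΩ as a load on stage 1's tap.
Stage 1's lower leg becomes R2‖(R3+R4) = 7.276 kΩ, so V_mid = 28.8 × 7.276/12.88 = 16.27 V.
Stage 2 is itself unloaded: V_out = V_mid × R4/(R3+R4) = 16.27 × 3.30/59.00 = 0.910 V.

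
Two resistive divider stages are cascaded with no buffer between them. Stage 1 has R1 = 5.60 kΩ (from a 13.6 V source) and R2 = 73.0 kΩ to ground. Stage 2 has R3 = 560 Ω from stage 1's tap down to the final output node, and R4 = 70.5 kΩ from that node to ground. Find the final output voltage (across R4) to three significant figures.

Stage 2 presents R3+R4 = 71060 Ω as a load on stage 1's tap.
Stage 1's lower leg becomes R2‖(R3+R4) = 36010 Ω, so V_mid = 13.6 × 36010/41610 = 11.77 V.
Stage 2 is itself unloaded: V_out = V_mid × R4/(R3+R4) = 11.77 × 70500/71060 = 11.7 V.

V_out ≈ 11.7 V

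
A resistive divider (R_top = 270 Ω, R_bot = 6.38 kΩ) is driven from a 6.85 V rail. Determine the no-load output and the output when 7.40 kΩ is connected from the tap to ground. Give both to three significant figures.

Open-circuit: V = 6.85 × 6380/(270 + 6380) = 6.57 V.
With the load, R_bot becomes R_bot‖R_L = 3426 Ω, so V = 6.85 × 3426/3696 = 6.35 V.

Unloaded: 6.57 V; loaded: 6.35 V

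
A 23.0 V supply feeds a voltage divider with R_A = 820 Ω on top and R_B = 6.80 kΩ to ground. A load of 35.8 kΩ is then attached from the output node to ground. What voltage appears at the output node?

V_out ≈ 20.1 V

The load sits in parallel with R_B: R_B‖R_L = (6800 × 35800) / (6800 + 35800) = 5715 Ω.
V_out = 23.0 × 5715 / (820 + 5715) = 23.0 × 5715/6535 = 20.1 V.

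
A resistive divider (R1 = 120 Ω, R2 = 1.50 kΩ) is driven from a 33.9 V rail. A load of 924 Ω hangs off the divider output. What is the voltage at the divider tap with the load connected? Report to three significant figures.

V_out ≈ 28.0 V

The load sits in parallel with R2: R2‖R_L = (1500 × 924) / (1500 + 924) = 571.8 Ω.
V_out = 33.9 × 571.8 / (120 + 571.8) = 33.9 × 571.8/691.8 = 28.0 V.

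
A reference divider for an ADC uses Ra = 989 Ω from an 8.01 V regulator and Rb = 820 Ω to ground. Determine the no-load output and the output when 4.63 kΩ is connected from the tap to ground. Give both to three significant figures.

Unloaded: 3.63 V; loaded: 3.31 V

Open-circuit: V = 8.01 × 820/(989 + 820) = 3.63 V.
With the load, Rb becomes Rb‖R_L = 696.6 Ω, so V = 8.01 × 696.6/1686 = 3.31 V.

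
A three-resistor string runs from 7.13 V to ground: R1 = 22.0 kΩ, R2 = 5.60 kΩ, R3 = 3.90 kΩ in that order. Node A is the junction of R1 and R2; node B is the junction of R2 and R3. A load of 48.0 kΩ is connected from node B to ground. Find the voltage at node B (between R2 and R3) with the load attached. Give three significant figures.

At node B, R3 is in parallel with the load: R3‖R_L = 3.607 kΩ.
Below node A the resistance is R2 + (R3‖R_L) = 9.207 kΩ, so V_A = 7.13 × 9.207/31.21 = 2.104 V.
Then V_B = V_A × (R3‖R_L)/(R2 + R3‖R_L) = 2.104 × 3.607/9.207 = 0.824 V.

V ≈ 0.824 V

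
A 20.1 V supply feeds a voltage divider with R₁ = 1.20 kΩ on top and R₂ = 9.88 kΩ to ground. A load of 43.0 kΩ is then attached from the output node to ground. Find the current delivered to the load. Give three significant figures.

I_L ≈ 0.407 mA

R₂‖R_L = 8.034 kΩ; V_out = 20.1 × 8.034/9.234 = 17.49 V.
I_L = V_out / R_L = 17.49 / 43.0 kΩ = 0.407 mA.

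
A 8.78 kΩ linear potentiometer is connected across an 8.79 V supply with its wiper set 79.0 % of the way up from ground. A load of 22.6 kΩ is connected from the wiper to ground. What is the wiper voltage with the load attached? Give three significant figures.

The wiper splits the pot into (1−α)R = 1.844 kΩ above and αR = 6.936 kΩ below.
Lower section ‖ load = 5.307 kΩ.
V_wiper = 8.79 × 5.307/(1.844 + 5.307) = 6.52 V.

V ≈ 6.52 V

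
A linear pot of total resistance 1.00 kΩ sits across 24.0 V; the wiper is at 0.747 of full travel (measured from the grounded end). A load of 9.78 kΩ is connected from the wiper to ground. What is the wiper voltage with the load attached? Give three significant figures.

V ≈ 17.6 V

The wiper splits the pot into (1−α)R = 253.0 Ω above and αR = 747.0 Ω below.
Lower section ‖ load = 694.0 Ω.
V_wiper = 24.0 × 694.0/(253.0 + 694.0) = 17.6 V.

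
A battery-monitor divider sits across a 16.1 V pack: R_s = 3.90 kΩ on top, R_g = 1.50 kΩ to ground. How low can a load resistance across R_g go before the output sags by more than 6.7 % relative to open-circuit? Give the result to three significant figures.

Output resistance R_th = R_s‖R_g = (3.90 × 1.50)/5.400 = 1.083 kΩ.
The fractional drop is R_th/(R_th + R_L); requiring this ≤ 0.0670 gives R_L ≥ R_th(1/0.0670 − 1) = 1.083 × 13.93 = 15.1 kΩ.

R_L(min) ≈ 15.1 kΩ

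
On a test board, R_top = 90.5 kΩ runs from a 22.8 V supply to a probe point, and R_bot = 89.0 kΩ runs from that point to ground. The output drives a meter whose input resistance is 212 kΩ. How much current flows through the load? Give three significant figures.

R_bot‖R_L = 62.68 kΩ; V_out = 22.8 × 62.68/153.2 = 9.330 V.
I_L = V_out / R_L = 9.330 / 212 kΩ = 0.0440 mA.

I_L ≈ 0.0440 mA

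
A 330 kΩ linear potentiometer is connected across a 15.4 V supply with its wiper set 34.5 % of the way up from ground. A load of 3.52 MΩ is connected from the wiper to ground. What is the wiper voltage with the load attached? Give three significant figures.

The wiper splits the pot into (1−α)R = 216.2 kΩ above and αR = 113.8 kΩ below.
Lower section ‖ load = 110.3 kΩ.
V_wiper = 15.4 × 110.3/(216.2 + 110.3) = 5.20 V.

V ≈ 5.20 V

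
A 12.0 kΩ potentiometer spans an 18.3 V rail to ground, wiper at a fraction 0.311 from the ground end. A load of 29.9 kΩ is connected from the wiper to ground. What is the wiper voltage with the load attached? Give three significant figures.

The wiper splits the pot into (1−α)R = 8.268 kΩ above and αR = 3.732 kΩ below.
Lower section ‖ load = 3.318 kΩ.
V_wiper = 18.3 × 3.318/(8.268 + 3.318) = 5.24 V.

V ≈ 5.24 V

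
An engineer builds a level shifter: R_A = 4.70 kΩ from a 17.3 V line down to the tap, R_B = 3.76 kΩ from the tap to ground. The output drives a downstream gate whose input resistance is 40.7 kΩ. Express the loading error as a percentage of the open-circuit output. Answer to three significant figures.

The divider's output (Thévenin) resistance is R_A‖R_B = 2.089 kΩ.
Fractional drop under load = R_th/(R_th + R_L) = 2.089 / (2.089 + 40.7) = 0.04882.
So the output falls by 4.88 %.

4.88 %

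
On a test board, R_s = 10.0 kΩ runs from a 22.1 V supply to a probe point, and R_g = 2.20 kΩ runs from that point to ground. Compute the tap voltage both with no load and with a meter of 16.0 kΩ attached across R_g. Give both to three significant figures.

Unloaded: 3.99 V; loaded: 3.58 V

Open-circuit: V = 22.1 × 2.20/(10.0 + 2.20) = 3.99 V.
With the load, R_g becomes R_g‖R_L = 1.934 kΩ, so V = 22.1 × 1.934/11.93 = 3.58 V.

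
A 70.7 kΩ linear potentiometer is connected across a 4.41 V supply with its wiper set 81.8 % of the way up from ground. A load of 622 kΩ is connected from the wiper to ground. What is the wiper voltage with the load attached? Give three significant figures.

The wiper splits the pot into (1−α)R = 12.87 kΩ above and αR = 57.83 kΩ below.
Lower section ‖ load = 52.91 kΩ.
V_wiper = 4.41 × 52.91/(12.87 + 52.91) = 3.55 V.

V ≈ 3.55 V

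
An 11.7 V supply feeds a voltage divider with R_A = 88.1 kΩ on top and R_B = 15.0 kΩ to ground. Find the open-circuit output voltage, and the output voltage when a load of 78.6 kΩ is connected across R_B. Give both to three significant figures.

Unloaded: 1.70 V; loaded: 1.46 V

Open-circuit: V = 11.7 × 15.0/(88.1 + 15.0) = 1.70 V.
With the load, R_B becomes R_B‖R_L = 12.60 kΩ, so V = 11.7 × 12.60/100.7 = 1.46 V.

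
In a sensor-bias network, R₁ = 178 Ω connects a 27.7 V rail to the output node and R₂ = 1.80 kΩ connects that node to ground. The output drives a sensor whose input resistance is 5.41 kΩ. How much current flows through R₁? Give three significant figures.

I ≈ 18.1 mA

R₂‖R_L = 1351 Ω, so the source sees R₁ + R₂‖R_L = 1529 Ω.
I = 27.7 V / 1529 Ω = 18.1 mA.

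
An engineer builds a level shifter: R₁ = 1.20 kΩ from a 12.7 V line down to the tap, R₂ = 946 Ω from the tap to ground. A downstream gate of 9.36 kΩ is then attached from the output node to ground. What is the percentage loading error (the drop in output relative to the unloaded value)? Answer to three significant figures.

The divider's output (Thévenin) resistance is R₁‖R₂ = 529.0 Ω.
Fractional drop under load = R_th/(R_th + R_L) = 529.0 / (529.0 + 9360) = 0.05349.
So the output falls by 5.35 %.

5.35 %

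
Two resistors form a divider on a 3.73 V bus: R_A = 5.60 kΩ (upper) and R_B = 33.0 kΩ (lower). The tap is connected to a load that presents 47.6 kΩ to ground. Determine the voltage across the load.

V_out ≈ 2.90 V

The load sits in parallel with R_B: R_B‖R_L = (33.0 × 47.6) / (33.0 + 47.6) = 19.49 kΩ.
V_out = 3.73 × 19.49 / (5.60 + 19.49) = 3.73 × 19.49/25.09 = 2.90 V.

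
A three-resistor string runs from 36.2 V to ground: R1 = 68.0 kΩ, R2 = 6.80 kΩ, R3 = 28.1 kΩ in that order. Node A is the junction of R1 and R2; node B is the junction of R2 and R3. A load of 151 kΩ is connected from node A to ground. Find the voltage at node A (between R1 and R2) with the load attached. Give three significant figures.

V ≈ 10.7 V

Below node A the series string R2+R3 = 34.90 kΩ sits in parallel with the 151 kΩ load: 28.35 kΩ.
V_A = 36.2 × 28.35/(68.0 + 28.35) = 10.7 V.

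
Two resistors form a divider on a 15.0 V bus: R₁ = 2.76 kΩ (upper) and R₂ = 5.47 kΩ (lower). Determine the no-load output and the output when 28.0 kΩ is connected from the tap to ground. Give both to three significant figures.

Open-circuit: V = 15.0 × 5.47/(2.76 + 5.47) = 9.97 V.
With the load, R₂ becomes R₂‖R_L = 4.576 kΩ, so V = 15.0 × 4.576/7.336 = 9.36 V.

Unloaded: 9.97 V; loaded: 9.36 V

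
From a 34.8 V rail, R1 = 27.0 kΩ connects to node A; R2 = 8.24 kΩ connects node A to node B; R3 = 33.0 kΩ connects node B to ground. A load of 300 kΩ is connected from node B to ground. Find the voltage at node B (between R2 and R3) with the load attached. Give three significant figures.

At node B, R3 is in parallel with the load: R3‖R_L = 29.73 kΩ.
Below node A the resistance is R2 + (R3‖R_L) = 37.97 kΩ, so V_A = 34.8 × 37.97/64.97 = 20.34 V.
Then V_B = V_A × (R3‖R_L)/(R2 + R3‖R_L) = 20.34 × 29.73/37.97 = 15.9 V.

V ≈ 15.9 V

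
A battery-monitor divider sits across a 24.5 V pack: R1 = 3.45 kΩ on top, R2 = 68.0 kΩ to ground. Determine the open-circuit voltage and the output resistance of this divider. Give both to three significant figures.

V_th = 23.3 V, R_th = 3.28 kΩ

V_th is the open-circuit tap voltage: 24.5 × 68.0/(3.45 + 68.0) = 23.3 V.
With the supply zeroed, R1 and R2 appear in parallel from the tap: R_th = R1‖R2 = (3.45 × 68.0)/71.45 = 3.28 kΩ.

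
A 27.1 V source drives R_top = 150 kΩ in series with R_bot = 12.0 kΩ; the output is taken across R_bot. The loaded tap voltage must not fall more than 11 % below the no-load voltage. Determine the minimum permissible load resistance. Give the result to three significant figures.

R_L(min) ≈ 89.9 kΩ

Output resistance R_th = R_top‖R_bot = (150 × 12.0)/162.0 = 11.11 kΩ.
The fractional drop is R_th/(R_th + R_L); requiring this ≤ 0.110 gives R_L ≥ R_th(1/0.110 − 1) = 11.11 × 8.091 = 89.9 kΩ.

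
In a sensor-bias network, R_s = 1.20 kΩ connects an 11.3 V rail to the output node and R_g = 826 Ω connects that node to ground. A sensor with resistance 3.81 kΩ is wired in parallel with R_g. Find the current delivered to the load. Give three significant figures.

R_g‖R_L = 678.8 Ω; V_out = 11.3 × 678.8/1879 = 4.083 V.
I_L = V_out / R_L = 4.083 / 3.81 kΩ = 1.07 mA.

I_L ≈ 1.07 mA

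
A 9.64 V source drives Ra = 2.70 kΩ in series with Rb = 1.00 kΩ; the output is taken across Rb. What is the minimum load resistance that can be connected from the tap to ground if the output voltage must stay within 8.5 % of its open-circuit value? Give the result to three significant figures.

Output resistance R_th = Ra‖Rb = (2700 × 1000)/3700 = 729.7 Ω.
The fractional drop is R_th/(R_th + R_L); requiring this ≤ 0.0850 gives R_L ≥ R_th(1/0.0850 − 1) = 729.7 × 10.76 = 7.86 kΩ.

R_L(min) ≈ 7.86 kΩ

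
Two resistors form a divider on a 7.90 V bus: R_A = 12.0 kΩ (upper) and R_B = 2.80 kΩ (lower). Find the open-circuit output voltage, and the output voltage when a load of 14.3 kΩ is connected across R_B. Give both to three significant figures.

Unloaded: 1.49 V; loaded: 1.29 V

Open-circuit: V = 7.90 × 2.80/(12.0 + 2.80) = 1.49 V.
With the load, R_B becomes R_B‖R_L = 2.342 kΩ, so V = 7.90 × 2.342/14.34 = 1.29 V.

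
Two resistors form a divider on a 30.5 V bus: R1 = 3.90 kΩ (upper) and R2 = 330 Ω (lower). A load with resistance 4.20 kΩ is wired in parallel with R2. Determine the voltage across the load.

The load sits in parallel with R2: R2‖R_L = (330 × 4200) / (330 + 4200) = 306.0 Ω.
V_out = 30.5 × 306.0 / (3900 + 306.0) = 30.5 × 306.0/4206 = 2.22 V.

V_out ≈ 2.22 V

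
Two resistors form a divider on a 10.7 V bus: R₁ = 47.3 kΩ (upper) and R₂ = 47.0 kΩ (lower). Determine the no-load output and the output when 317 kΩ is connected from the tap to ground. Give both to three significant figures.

Unloaded: 5.33 V; loaded: 4.96 V

Open-circuit: V = 10.7 × 47.0/(47.3 + 47.0) = 5.33 V.
With the load, R₂ becomes R₂‖R_L = 40.93 kΩ, so V = 10.7 × 40.93/88.23 = 4.96 V.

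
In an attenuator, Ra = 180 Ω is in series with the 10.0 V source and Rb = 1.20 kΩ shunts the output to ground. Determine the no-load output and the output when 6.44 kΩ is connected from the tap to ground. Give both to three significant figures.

Unloaded: 8.70 V; loaded: 8.49 V

Open-circuit: V = 10.0 × 1200/(180 + 1200) = 8.70 V.
With the load, Rb becomes Rb‖R_L = 1012 Ω, so V = 10.0 × 1012/1192 = 8.49 V.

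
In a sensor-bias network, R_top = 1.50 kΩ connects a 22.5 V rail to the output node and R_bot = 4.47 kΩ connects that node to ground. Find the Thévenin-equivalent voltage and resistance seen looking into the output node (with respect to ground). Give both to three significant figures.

V_th = 16.8 V, R_th = 1.12 kΩ

V_th is the open-circuit tap voltage: 22.5 × 4.47/(1.50 + 4.47) = 16.8 V.
With the supply zeroed, R_top and R_bot appear in parallel from the tap: R_th = R_top‖R_bot = (1.50 × 4.47)/5.970 = 1.12 kΩ.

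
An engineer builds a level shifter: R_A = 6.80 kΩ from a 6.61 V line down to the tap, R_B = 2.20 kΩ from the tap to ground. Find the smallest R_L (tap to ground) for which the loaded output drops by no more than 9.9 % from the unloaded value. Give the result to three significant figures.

Output resistance R_th = R_A‖R_B = (6.80 × 2.20)/9.000 = 1.662 kΩ.
The fractional drop is R_th/(R_th + R_L); requiring this ≤ 0.0990 gives R_L ≥ R_th(1/0.0990 − 1) = 1.662 × 9.101 = 15.1 kΩ.

R_L(min) ≈ 15.1 kΩ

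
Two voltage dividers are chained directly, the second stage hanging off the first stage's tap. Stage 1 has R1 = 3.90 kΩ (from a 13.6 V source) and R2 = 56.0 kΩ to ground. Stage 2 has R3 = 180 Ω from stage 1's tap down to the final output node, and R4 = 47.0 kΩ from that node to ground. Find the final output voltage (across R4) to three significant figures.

V_out ≈ 11.8 V

Stage 2 presents R3+R4 = 47180 Ω as a load on stage 1's tap.
Stage 1's lower leg becomes R2‖(R3+R4) = 25610 Ω, so V_mid = 13.6 × 25610/29510 = 11.80 V.
Stage 2 is itself unloaded: V_out = V_mid × R4/(R3+R4) = 11.80 × 47000/47180 = 11.8 V.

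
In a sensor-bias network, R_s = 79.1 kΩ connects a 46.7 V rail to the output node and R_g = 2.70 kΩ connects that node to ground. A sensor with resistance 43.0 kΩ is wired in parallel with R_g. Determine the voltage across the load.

V_out ≈ 1.45 V

The load sits in parallel with R_g: R_g‖R_L = (2.70 × 43.0) / (2.70 + 43.0) = 2.540 kΩ.
V_out = 46.7 × 2.540 / (79.1 + 2.540) = 46.7 × 2.540/81.64 = 1.45 V.
(Unloaded it would have been 1.54 V.)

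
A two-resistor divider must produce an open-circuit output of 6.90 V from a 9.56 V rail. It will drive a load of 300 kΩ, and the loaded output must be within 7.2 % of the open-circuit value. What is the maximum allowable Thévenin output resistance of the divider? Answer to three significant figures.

R_th ≤ 23.3 kΩ

Loading drop = R_th/(R_th + R_L) ≤ 0.0720, so R_th ≤ R_L · ε/(1−ε) = 300 kΩ × 0.0720/0.9280 = 23.3 kΩ.
(Any R1, R2 with R2/(R1+R2) = 0.722 and R1‖R2 ≤ 23.3 kΩ will meet the spec.)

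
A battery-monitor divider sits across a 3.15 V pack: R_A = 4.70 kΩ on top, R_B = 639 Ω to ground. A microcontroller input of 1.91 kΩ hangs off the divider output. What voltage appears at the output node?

The load sits in parallel with R_B: R_B‖R_L = (639 × 1910) / (639 + 1910) = 478.8 Ω.
V_out = 3.15 × 478.8 / (4700 + 478.8) = 3.15 × 478.8/5179 = 0.291 V.

V_out ≈ 0.291 V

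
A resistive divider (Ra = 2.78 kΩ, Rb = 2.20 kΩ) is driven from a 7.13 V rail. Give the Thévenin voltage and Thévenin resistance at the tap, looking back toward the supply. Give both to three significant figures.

V_th is the open-circuit tap voltage: 7.13 × 2.20/(2.78 + 2.20) = 3.15 V.
With the supply zeroed, Ra and Rb appear in parallel from the tap: R_th = Ra‖Rb = (2.78 × 2.20)/4.980 = 1.23 kΩ.

V_th = 3.15 V, R_th = 1.23 kΩ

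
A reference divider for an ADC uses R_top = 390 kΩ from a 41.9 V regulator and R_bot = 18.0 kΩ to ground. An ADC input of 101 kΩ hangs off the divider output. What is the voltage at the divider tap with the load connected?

The load sits in parallel with R_bot: R_bot‖R_L = (18.0 × 101) / (18.0 + 101) = 15.28 kΩ.
V_out = 41.9 × 15.28 / (390 + 15.28) = 41.9 × 15.28/405.3 = 1.58 V.
(Unloaded it would have been 1.85 V.)

V_out ≈ 1.58 V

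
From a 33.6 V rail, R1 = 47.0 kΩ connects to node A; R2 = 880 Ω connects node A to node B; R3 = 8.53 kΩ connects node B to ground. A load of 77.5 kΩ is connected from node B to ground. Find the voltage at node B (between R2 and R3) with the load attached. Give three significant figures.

V ≈ 4.65 V

At node B, R3 is in parallel with the load: R3‖R_L = 7684 Ω.
Below node A the resistance is R2 + (R3‖R_L) = 8564 Ω, so V_A = 33.6 × 8564/55560 = 5.179 V.
Then V_B = V_A × (R3‖R_L)/(R2 + R3‖R_L) = 5.179 × 7684/8564 = 4.65 V.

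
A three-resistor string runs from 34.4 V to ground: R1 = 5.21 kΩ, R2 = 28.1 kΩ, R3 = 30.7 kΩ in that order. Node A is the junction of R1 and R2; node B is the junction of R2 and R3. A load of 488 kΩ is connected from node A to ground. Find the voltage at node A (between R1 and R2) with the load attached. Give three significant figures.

V ≈ 31.3 V

Below node A the series string R2+R3 = 58.80 kΩ sits in parallel with the 488 kΩ load: 52.48 kΩ.
V_A = 34.4 × 52.48/(5.21 + 52.48) = 31.3 V.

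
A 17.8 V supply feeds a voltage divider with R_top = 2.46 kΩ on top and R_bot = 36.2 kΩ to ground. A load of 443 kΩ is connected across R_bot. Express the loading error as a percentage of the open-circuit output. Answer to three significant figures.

The divider's output (Thévenin) resistance is R_top‖R_bot = 2.303 kΩ.
Fractional drop under load = R_th/(R_th + R_L) = 2.303 / (2.303 + 443) = 0.005173.
So the output falls by 0.517 %.

0.517 %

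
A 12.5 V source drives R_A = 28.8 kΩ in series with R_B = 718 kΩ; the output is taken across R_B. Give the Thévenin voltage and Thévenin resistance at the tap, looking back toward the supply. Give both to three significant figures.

V_th is the open-circuit tap voltage: 12.5 × 718/(28.8 + 718) = 12.0 V.
With the supply zeroed, R_A and R_B appear in parallel from the tap: R_th = R_A‖R_B = (28.8 × 718)/746.8 = 27.7 kΩ.

V_th = 12.0 V, R_th = 27.7 kΩ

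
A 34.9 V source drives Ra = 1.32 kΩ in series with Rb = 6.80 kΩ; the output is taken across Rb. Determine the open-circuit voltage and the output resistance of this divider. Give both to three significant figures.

V_th is the open-circuit tap voltage: 34.9 × 6.80/(1.32 + 6.80) = 29.2 V.
With the supply zeroed, Ra and Rb appear in parallel from the tap: R_th = Ra‖Rb = (1.32 × 6.80)/8.120 = 1.11 kΩ.

V_th = 29.2 V, R_th = 1.11 kΩ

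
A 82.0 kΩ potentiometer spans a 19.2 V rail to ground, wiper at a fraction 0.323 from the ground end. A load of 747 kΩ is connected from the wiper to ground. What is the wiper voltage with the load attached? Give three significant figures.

The wiper splits the pot into (1−α)R = 55.51 kΩ above and αR = 26.49 kΩ below.
Lower section ‖ load = 25.58 kΩ.
V_wiper = 19.2 × 25.58/(55.51 + 25.58) = 6.06 V.

V ≈ 6.06 V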